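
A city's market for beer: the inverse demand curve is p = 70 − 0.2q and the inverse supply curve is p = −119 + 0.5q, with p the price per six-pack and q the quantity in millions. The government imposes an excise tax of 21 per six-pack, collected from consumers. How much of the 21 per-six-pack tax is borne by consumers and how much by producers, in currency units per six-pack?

Consumers bear 6 per six-pack; producers bear 15 per six-pack.

Rewrite in direct form: qd = 350 − 5p and qs = 2p + 238.
Without the tax, 350 − 5p = 2p + 238 gives 7p = 112, so p* = 16 and q* = 270.
With the tax collected from consumers, demand (in seller-price terms) shifts: qd = 350 − 5(p + 21).
Solving gives q = 240 with consumers paying 22 and producers receiving 1 (the 21 wedge).
Burden on consumers: 6; on producers: 15. (They sum to 21.)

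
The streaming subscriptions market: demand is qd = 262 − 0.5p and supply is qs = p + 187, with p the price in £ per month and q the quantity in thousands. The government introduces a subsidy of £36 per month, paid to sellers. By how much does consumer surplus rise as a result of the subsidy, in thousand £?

Without the subsidy, 262 − 0.5p = p + 187 gives 1.5p = 75, so p* = £50 and q* = 237.
With a per-unit subsidy paid to sellers, each receives p + 36 per unit sold, so supply becomes qs = (p + 36) + 187.
New equilibrium: buyers pay £26, sellers receive £62, q = 249. (Wedge: pb − ps = −36.)
ΔCS is the trapezoid between Q = 249 and Q = 237 of height £24: ½ · (237 + 249) · 24 = £5832.

Consumer surplus rises by £5832 thousand.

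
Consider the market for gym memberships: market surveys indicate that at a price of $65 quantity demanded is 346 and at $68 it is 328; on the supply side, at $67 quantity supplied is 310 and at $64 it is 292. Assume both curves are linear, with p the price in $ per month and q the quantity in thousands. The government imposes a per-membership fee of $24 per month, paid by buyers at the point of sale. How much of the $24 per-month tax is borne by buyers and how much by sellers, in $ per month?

Demand slope: (328 − 346)/(68 − 65) = -6, so qd = 736 − 6p.
Supply slope: (292 − 310)/(64 − 67) = 6, so qs = 6p − 92.
Without the tax, 736 − 6p = 6p − 92 gives 12p = 828, so p* = $69 and q* = 322.
With the tax collected from buyers, demand (in seller-price terms) shifts: qd = 736 − 6(p + 24).
New equilibrium: buyers pay $81, sellers receive $57, q = 250. (Wedge: pb − ps = 24.)
Burden on buyers: $12; on sellers: $12. (They sum to $24.)
The less price-elastic side of the market bears the larger share of a per-unit tax.

Buyers bear $12 per month; sellers bear $12 per month.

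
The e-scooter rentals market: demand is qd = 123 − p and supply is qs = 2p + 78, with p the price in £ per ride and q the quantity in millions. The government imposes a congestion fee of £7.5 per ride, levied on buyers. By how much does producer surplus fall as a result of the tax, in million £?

Producer surplus falls by £263.75 million.

Without the tax, 123 − p = 2p + 78 gives 3p = 45, so p* = £15 and q* = 108.
With the tax collected from buyers, demand (in seller-price terms) shifts: qd = 123 − (p + 7.5).
New equilibrium: buyers pay £20, sellers receive £12.5, q = 103. (Wedge: pb − ps = 7.5.)
ΔPS is the trapezoid between Q = 103 and Q = 108 of height £2.5: ½ · (108 + 103) · 2.5 = £263.75.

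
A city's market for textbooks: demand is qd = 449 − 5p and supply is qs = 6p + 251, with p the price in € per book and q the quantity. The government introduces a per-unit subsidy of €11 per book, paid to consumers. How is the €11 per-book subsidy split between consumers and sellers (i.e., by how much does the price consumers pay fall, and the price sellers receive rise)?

Consumers gain €6 per book; sellers gain €5 per book.

Before the subsidy: set 449 − 5p = 6p + 251 → p* = €18, q* = 359.
With a per-unit subsidy paid to consumers, each effectively pays p − 11, so demand becomes qd = 449 − 5(p − 11).
New equilibrium: consumers pay €12, sellers receive €23, q = 389. (Wedge: pb − ps = −11.)
Gain to consumers: €6; to sellers: €5. (They sum to €11.)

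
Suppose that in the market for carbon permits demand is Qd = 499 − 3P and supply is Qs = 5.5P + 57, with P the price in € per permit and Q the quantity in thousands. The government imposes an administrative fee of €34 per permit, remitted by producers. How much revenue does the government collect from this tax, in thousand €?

Tax revenue = €9418 thousand.

Without the tax, 499 − 3P = 5.5P + 57 gives 8.5P = 442, so P* = €52 and Q* = 343.
With the tax collected from producers, supply shifts: Qs = 5.5(P − 34) + 57.
Solving gives Q = 277 with consumers paying €74 and producers receiving €40 (the €34 wedge).
Revenue = t · Q = 34 · 277 = €9418.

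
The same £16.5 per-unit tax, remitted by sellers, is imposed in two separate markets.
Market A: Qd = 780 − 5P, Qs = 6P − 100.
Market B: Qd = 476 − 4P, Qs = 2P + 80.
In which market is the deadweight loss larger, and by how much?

Market A, by £189.75.

Market A: pre-tax P* = £80, Q* = 380; post-tax Q = 335; deadweight loss = £371.25.
Market B: pre-tax P* = £66, Q* = 212; post-tax Q = 190; deadweight loss = £181.5.
Difference: £371.25 vs £181.5 → market A is larger by £189.75.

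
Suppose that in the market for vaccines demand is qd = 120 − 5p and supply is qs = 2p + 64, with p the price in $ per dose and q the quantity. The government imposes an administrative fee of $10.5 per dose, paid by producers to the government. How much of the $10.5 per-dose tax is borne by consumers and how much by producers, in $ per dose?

Without the tax, 120 − 5p = 2p + 64 gives 7p = 56, so p* = $8 and q* = 80.
With the tax collected from producers, supply shifts: qs = 2(p − 10.5) + 64.
New equilibrium: consumers pay $11, producers receive $0.5, q = 65. (Wedge: pb − ps = 10.5.)
Burden on consumers: $3; on producers: $7.5. (They sum to $10.5.)

Consumers bear $3 per dose; producers bear $7.5 per dose.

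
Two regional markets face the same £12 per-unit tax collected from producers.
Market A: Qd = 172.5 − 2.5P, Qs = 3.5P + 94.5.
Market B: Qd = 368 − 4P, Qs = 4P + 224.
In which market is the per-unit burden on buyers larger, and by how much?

Market A, by £1.

Market A: pre-tax P* = £13, Q* = 140; post-tax Q = 122.5; per-unit burden on buyers = £7.
Market B: pre-tax P* = £18, Q* = 296; post-tax Q = 272; per-unit burden on buyers = £6.
Difference: £7 vs £6 → market A is larger by £1.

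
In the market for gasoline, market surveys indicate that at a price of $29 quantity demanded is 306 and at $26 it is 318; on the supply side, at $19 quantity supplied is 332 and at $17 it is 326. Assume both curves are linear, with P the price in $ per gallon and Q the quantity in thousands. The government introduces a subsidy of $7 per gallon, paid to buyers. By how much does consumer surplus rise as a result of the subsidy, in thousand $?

Demand slope: (318 − 306)/(26 − 29) = -4, so Qd = 422 − 4P.
Supply slope: (326 − 332)/(17 − 19) = 3, so Qs = 3P + 275.
Before the subsidy: set 422 − 4P = 3P + 275 → P* = $21, Q* = 338.
With a per-unit subsidy paid to buyers, each effectively pays P − 7, so demand becomes Qd = 422 − 4(P − 7).
Solving gives Q = 350 with buyers paying $18 and sellers receiving $25 (the $7 wedge).
ΔCS is the trapezoid between Q = 350 and Q = 338 of height $3: ½ · (338 + 350) · 3 = $1032.

Consumer surplus rises by $1032 thousand.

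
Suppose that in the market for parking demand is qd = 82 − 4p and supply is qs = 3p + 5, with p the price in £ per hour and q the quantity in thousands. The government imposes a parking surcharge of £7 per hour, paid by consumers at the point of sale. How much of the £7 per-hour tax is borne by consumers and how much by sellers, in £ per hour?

Before the tax: set 82 − 4p = 3p + 5 → p* = £11, q* = 38.
With the tax collected from consumers, demand (in seller-price terms) shifts: qd = 82 − 4(p + 7).
Solving gives q = 26 with consumers paying £14 and sellers receiving £7 (the £7 wedge).
Burden on consumers: £3; on sellers: £4. (They sum to £7.)

Consumers bear £3 per hour; sellers bear £4 per hour.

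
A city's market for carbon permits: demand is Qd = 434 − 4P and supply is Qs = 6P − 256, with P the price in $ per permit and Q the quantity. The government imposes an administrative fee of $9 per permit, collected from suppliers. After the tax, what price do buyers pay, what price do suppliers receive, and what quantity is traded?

Without the tax, 434 − 4P = 6P − 256 gives 10P = 690, so P* = $69 and Q* = 158.
With the tax collected from suppliers, supply shifts: Qs = 6(P − 9) − 256.
Solving gives Q = 136.4 with buyers paying $74.4 and suppliers receiving $65.4 (the $9 wedge).
The less price-elastic side of the market bears the larger share of a per-unit tax.

Buyers pay $74.4; suppliers receive $65.4; quantity = 136.4.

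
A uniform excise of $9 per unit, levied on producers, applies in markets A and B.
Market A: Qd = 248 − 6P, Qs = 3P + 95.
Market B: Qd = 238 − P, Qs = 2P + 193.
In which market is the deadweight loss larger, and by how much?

Market A, by $54.

Market A: pre-tax P* = $17, Q* = 146; post-tax Q = 128; deadweight loss = $81.
Market B: pre-tax P* = $15, Q* = 223; post-tax Q = 217; deadweight loss = $27.
Difference: $81 vs $27 → market A is larger by $54.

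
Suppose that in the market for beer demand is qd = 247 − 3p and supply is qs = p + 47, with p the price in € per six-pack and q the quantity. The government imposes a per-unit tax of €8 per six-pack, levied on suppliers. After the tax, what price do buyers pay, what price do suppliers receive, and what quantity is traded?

Before the tax: set 247 − 3p = p + 47 → p* = €50, q* = 97.
With the tax collected from suppliers, supply shifts: qs = (p − 8) + 47.
Solving gives q = 91 with buyers paying €52 and suppliers receiving €44 (the €8 wedge).
The less price-elastic side of the market bears the larger share of a per-unit tax.

Buyers pay €52; suppliers receive €44; quantity = 91.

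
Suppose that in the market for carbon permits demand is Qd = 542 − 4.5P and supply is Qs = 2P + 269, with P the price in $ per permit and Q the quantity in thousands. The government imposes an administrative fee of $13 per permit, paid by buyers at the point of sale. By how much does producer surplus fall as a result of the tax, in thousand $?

Producer surplus falls by $3096 thousand.

Without the tax, 542 − 4.5P = 2P + 269 gives 6.5P = 273, so P* = $42 and Q* = 353.
With the tax collected from buyers, demand (in seller-price terms) shifts: Qd = 542 − 4.5(P + 13).
New equilibrium: buyers pay $46, suppliers receive $33, Q = 335. (Wedge: Pb − Ps = 13.)
ΔPS is the trapezoid between Q = 335 and Q = 353 of height $9: ½ · (353 + 335) · 9 = $3096.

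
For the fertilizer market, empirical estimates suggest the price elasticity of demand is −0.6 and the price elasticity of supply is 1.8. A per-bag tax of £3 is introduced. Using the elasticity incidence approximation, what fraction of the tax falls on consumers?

Incidence ratio: consumers' share ≈ εs / (εs + |εd|) = 1.8 / (1.8 + 0.6) = 0.75.
Supply is the more elastic side, so consumers bear the larger share.

Consumers' share ≈ 0.75.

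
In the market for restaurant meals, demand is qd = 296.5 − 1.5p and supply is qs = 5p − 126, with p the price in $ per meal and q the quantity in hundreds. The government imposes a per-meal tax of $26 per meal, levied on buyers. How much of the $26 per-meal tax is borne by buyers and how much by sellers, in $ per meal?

Buyers bear $20 per meal; sellers bear $6 per meal.

Without the tax, 296.5 − 1.5p = 5p − 126 gives 6.5p = 422.5, so p* = $65 and q* = 199.
With the tax collected from buyers, demand (in seller-price terms) shifts: qd = 296.5 − 1.5(p + 26).
New equilibrium: buyers pay $85, sellers receive $59, q = 169. (Wedge: pb − ps = 26.)
Burden on buyers: $20; on sellers: $6. (They sum to $26.)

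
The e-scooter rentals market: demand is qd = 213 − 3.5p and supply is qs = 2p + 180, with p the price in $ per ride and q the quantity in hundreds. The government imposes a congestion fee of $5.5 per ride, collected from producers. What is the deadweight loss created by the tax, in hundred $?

Deadweight loss = $19.25 hundred.

Before the tax: set 213 − 3.5p = 2p + 180 → p* = $6, q* = 192.
With the tax collected from producers, supply shifts: qs = 2(p − 5.5) + 180.
Solving gives q = 185 with buyers paying $8 and producers receiving $2.5 (the $5.5 wedge).
Quantity falls by |ΔQ| = |192 − 185| = 7.
DWL = ½ · t · |ΔQ| = ½ · 5.5 · 7 = $19.25.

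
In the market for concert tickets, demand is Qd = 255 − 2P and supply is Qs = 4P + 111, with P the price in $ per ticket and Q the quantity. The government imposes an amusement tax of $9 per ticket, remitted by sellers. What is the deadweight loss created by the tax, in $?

Deadweight loss = $54.

Without the tax, 255 − 2P = 4P + 111 gives 6P = 144, so P* = $24 and Q* = 207.
With the tax collected from sellers, supply shifts: Qs = 4(P − 9) + 111.
Solving gives Q = 195 with buyers paying $30 and sellers receiving $21 (the $9 wedge).
Quantity falls by |ΔQ| = |207 − 195| = 12.
DWL = ½ · t · |ΔQ| = ½ · 9 · 12 = $54.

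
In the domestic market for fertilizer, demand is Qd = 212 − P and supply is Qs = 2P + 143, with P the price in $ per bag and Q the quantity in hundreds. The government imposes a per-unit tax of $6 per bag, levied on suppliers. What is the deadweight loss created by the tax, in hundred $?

Deadweight loss = $12 hundred.

Before the tax: set 212 − P = 2P + 143 → P* = $23, Q* = 189.
With the tax collected from suppliers, supply shifts: Qs = 2(P − 6) + 143.
Solving gives Q = 185 with buyers paying $27 and suppliers receiving $21 (the $6 wedge).
Quantity falls by |ΔQ| = |189 − 185| = 4.
DWL = ½ · t · |ΔQ| = ½ · 6 · 4 = $12.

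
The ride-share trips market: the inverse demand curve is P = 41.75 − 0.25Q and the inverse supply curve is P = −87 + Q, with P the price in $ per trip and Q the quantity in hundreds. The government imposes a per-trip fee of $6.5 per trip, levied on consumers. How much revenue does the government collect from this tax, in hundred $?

Tax revenue = $635.7 hundred.

Inverting to Q(P) form: Qd = 167 − 4P; Qs = P + 87.
Before the tax: set 167 − 4P = P + 87 → P* = $16, Q* = 103.
With the tax collected from consumers, demand (in seller-price terms) shifts: Qd = 167 − 4(P + 6.5).
New equilibrium: consumers pay $17.3, suppliers receive $10.8, Q = 97.8. (Wedge: Pb − Ps = 6.5.)
Revenue = t · Q = 6.5 · 97.8 = $635.7.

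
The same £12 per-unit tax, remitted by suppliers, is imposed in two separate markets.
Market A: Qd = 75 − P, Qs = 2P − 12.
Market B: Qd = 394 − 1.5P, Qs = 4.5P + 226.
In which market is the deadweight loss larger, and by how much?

Market A: pre-tax P* = £29, Q* = 46; post-tax Q = 38; deadweight loss = £48.
Market B: pre-tax P* = £28, Q* = 352; post-tax Q = 338.5; deadweight loss = £81.
Difference: £48 vs £81 → market B is larger by £33.

Market B, by £33.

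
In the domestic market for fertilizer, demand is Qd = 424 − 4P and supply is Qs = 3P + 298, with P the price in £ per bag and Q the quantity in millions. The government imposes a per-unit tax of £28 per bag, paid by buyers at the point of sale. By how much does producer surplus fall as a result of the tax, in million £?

Before the tax: set 424 − 4P = 3P + 298 → P* = £18, Q* = 352.
With the tax collected from buyers, demand (in seller-price terms) shifts: Qd = 424 − 4(P + 28).
Solving gives Q = 304 with buyers paying £30 and producers receiving £2 (the £28 wedge).
ΔPS is the trapezoid between Q = 304 and Q = 352 of height £16: ½ · (352 + 304) · 16 = £5248.

Producer surplus falls by £5248 million.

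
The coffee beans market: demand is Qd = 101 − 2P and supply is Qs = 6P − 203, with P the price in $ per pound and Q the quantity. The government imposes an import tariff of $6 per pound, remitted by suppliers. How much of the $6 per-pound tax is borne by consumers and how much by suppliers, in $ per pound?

Consumers bear $4.5 per pound; suppliers bear $1.5 per pound.

Before the tax: set 101 − 2P = 6P − 203 → P* = $38, Q* = 25.
With the tax collected from suppliers, supply shifts: Qs = 6(P − 6) − 203.
Solving gives Q = 16 with consumers paying $42.5 and suppliers receiving $36.5 (the $6 wedge).
Burden on consumers: $4.5; on suppliers: $1.5. (They sum to $6.)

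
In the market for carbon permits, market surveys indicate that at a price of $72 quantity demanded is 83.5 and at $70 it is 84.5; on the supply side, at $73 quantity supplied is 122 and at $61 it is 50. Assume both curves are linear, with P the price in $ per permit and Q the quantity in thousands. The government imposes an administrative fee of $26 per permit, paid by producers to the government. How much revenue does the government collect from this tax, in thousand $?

Tax revenue = $1924 thousand.

Demand slope: (84.5 − 83.5)/(70 − 72) = -0.5, so Qd = 119.5 − 0.5P.
Supply slope: (50 − 122)/(61 − 73) = 6, so Qs = 6P − 316.
Without the tax, 119.5 − 0.5P = 6P − 316 gives 6.5P = 435.5, so P* = $67 and Q* = 86.
With the tax collected from producers, supply shifts: Qs = 6(P − 26) − 316.
Solving gives Q = 74 with buyers paying $91 and producers receiving $65 (the $26 wedge).
Revenue = t · Q = 26 · 74 = $1924.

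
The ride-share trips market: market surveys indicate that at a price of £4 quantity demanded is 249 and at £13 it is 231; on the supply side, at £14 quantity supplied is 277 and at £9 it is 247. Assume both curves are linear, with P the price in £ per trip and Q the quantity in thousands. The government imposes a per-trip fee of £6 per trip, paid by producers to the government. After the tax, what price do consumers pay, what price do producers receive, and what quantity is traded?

Consumers pay £12.5; producers receive £6.5; quantity = 232.

Demand slope: (231 − 249)/(13 − 4) = -2, so Qd = 257 − 2P.
Supply slope: (247 − 277)/(9 − 14) = 6, so Qs = 6P + 193.
Before the tax: set 257 − 2P = 6P + 193 → P* = £8, Q* = 241.
With the tax collected from producers, supply shifts: Qs = 6(P − 6) + 193.
Solving gives Q = 232 with consumers paying £12.5 and producers receiving £6.5 (the £6 wedge).
The less price-elastic side of the market bears the larger share of a per-unit tax.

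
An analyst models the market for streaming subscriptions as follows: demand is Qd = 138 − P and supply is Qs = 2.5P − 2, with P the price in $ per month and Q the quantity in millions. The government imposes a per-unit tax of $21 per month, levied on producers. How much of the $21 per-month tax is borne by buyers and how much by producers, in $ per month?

Buyers bear $15 per month; producers bear $6 per month.

Before the tax: set 138 − P = 2.5P − 2 → P* = $40, Q* = 98.
With the tax collected from producers, supply shifts: Qs = 2.5(P − 21) − 2.
Solving gives Q = 83 with buyers paying $55 and producers receiving $34 (the $21 wedge).
Burden on buyers: $15; on producers: $6. (They sum to $21.)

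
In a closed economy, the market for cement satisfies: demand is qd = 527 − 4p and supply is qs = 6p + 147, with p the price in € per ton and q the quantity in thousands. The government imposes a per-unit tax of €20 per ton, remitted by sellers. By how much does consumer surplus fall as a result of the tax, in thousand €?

Without the tax, 527 − 4p = 6p + 147 gives 10p = 380, so p* = €38 and q* = 375.
With the tax collected from sellers, supply shifts: qs = 6(p − 20) + 147.
New equilibrium: buyers pay €50, sellers receive €30, q = 327. (Wedge: pb − ps = 20.)
ΔCS is the trapezoid between Q = 327 and Q = 375 of height €12: ½ · (375 + 327) · 12 = €4212.

Consumer surplus falls by €4212 thousand.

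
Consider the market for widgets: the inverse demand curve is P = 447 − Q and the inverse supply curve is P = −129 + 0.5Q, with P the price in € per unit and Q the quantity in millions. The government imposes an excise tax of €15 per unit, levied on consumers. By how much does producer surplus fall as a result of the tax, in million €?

Rewrite in direct form: Qd = 447 − P and Qs = 2P + 258.
Before the tax: set 447 − P = 2P + 258 → P* = €63, Q* = 384.
With the tax collected from consumers, demand (in seller-price terms) shifts: Qd = 447 − (P + 15).
Solving gives Q = 374 with consumers paying €73 and producers receiving €58 (the €15 wedge).
ΔPS is the trapezoid between Q = 374 and Q = 384 of height €5: ½ · (384 + 374) · 5 = €1895.

Producer surplus falls by €1895 million.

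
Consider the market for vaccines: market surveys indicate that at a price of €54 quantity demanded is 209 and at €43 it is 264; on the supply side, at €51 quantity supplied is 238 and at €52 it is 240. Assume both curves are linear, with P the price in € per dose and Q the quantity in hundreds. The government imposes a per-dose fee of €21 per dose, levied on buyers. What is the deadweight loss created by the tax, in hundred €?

Demand slope: (264 − 209)/(43 − 54) = -5, so Qd = 479 − 5P.
Supply slope: (240 − 238)/(52 − 51) = 2, so Qs = 2P + 136.
Before the tax: set 479 − 5P = 2P + 136 → P* = €49, Q* = 234.
With the tax collected from buyers, demand (in seller-price terms) shifts: Qd = 479 − 5(P + 21).
New equilibrium: buyers pay €55, suppliers receive €34, Q = 204. (Wedge: Pb − Ps = 21.)
Quantity falls by |ΔQ| = |234 − 204| = 30.
DWL = ½ · t · |ΔQ| = ½ · 21 · 30 = €315.

Deadweight loss = €315 hundred.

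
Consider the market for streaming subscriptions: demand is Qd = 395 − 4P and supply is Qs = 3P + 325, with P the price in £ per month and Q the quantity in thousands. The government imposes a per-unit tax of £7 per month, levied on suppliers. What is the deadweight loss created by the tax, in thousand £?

Before the tax: set 395 − 4P = 3P + 325 → P* = £10, Q* = 355.
With the tax collected from suppliers, supply shifts: Qs = 3(P − 7) + 325.
New equilibrium: consumers pay £13, suppliers receive £6, Q = 343. (Wedge: Pb − Ps = 7.)
Quantity falls by |ΔQ| = |355 − 343| = 12.
DWL = ½ · t · |ΔQ| = ½ · 7 · 12 = £42.

Deadweight loss = £42 thousand.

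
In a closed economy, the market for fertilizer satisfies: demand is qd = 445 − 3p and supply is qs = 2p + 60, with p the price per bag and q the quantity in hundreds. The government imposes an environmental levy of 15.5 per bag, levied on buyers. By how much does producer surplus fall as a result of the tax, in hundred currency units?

Without the tax, 445 − 3p = 2p + 60 gives 5p = 385, so p* = 77 and q* = 214.
With the tax collected from buyers, demand (in seller-price terms) shifts: qd = 445 − 3(p + 15.5).
New equilibrium: buyers pay 83.2, producers receive 67.7, q = 195.4. (Wedge: pb − ps = 15.5.)
ΔPS is the trapezoid between Q = 195.4 and Q = 214 of height 9.3: ½ · (214 + 195.4) · 9.3 = 1903.71.

Producer surplus falls by 1903.71 hundred.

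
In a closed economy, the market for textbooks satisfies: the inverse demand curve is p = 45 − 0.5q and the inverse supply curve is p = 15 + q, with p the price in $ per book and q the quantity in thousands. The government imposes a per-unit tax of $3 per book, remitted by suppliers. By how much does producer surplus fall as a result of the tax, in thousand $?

Rewrite in direct form: qd = 90 − 2p and qs = p − 15.
Without the tax, 90 − 2p = p − 15 gives 3p = 105, so p* = $35 and q* = 20.
With the tax collected from suppliers, supply shifts: qs = (p − 3) − 15.
New equilibrium: buyers pay $36, suppliers receive $33, q = 18. (Wedge: pb − ps = 3.)
ΔPS is the trapezoid between Q = 18 and Q = 20 of height $2: ½ · (20 + 18) · 2 = $38.

Producer surplus falls by $38 thousand.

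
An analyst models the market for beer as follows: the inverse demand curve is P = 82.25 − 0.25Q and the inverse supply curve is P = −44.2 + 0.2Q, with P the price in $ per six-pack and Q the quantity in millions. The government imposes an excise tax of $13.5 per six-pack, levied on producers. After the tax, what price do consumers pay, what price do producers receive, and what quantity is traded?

Rewrite in direct form: Qd = 329 − 4P and Qs = 5P + 221.
Before the tax: set 329 − 4P = 5P + 221 → P* = $12, Q* = 281.
With the tax collected from producers, supply shifts: Qs = 5(P − 13.5) + 221.
New equilibrium: consumers pay $19.5, producers receive $6, Q = 251. (Wedge: Pb − Ps = 13.5.)
The less price-elastic side of the market bears the larger share of a per-unit tax.

Consumers pay $19.5; producers receive $6; quantity = 251.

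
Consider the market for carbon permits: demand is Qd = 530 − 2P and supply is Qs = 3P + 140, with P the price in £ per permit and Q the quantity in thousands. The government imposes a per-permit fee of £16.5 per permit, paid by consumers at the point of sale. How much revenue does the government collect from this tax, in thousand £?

Without the tax, 530 − 2P = 3P + 140 gives 5P = 390, so P* = £78 and Q* = 374.
With the tax collected from consumers, demand (in seller-price terms) shifts: Qd = 530 − 2(P + 16.5).
Solving gives Q = 354.2 with consumers paying £87.9 and producers receiving £71.4 (the £16.5 wedge).
Revenue = t · Q = 16.5 · 354.2 = £5844.3.

Tax revenue = £5844.3 thousand.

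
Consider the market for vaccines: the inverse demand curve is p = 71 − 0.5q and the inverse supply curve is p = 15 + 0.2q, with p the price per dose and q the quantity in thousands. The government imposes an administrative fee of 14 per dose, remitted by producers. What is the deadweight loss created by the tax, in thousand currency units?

Deadweight loss = 140 thousand.

Inverting to q(p) form: qd = 142 − 2p; qs = 5p − 75.
Without the tax, 142 − 2p = 5p − 75 gives 7p = 217, so p* = 31 and q* = 80.
With the tax collected from producers, supply shifts: qs = 5(p − 14) − 75.
Solving gives q = 60 with buyers paying 41 and producers receiving 27 (the 14 wedge).
Quantity falls by |ΔQ| = |80 − 60| = 20.
DWL = ½ · t · |ΔQ| = ½ · 14 · 20 = 140.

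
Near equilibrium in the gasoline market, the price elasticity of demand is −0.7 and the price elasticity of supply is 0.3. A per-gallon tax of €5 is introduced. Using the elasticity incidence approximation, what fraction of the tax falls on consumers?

Incidence ratio: consumers' share ≈ εs / (εs + |εd|) = 0.3 / (0.3 + 0.7) = 0.3.
Supply is the less elastic side, so consumers bear the smaller share.

Consumers' share ≈ 0.3.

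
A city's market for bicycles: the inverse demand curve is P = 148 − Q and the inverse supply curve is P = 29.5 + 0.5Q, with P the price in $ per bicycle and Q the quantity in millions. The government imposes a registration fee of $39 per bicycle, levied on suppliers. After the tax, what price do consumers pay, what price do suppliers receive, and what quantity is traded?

Consumers pay $95; suppliers receive $56; quantity = 53.

Inverting to Q(P) form: Qd = 148 − P; Qs = 2P − 59.
Without the tax, 148 − P = 2P − 59 gives 3P = 207, so P* = $69 and Q* = 79.
With the tax collected from suppliers, supply shifts: Qs = 2(P − 39) − 59.
New equilibrium: consumers pay $95, suppliers receive $56, Q = 53. (Wedge: Pb − Ps = 39.)
The less price-elastic side of the market bears the larger share of a per-unit tax.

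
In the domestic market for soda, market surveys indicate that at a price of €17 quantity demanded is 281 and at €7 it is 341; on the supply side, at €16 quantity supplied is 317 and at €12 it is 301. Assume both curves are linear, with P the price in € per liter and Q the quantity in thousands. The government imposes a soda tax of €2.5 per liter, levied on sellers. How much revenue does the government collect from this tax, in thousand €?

Demand slope: (341 − 281)/(7 − 17) = -6, so Qd = 383 − 6P.
Supply slope: (301 − 317)/(12 − 16) = 4, so Qs = 4P + 253.
Before the tax: set 383 − 6P = 4P + 253 → P* = €13, Q* = 305.
With the tax collected from sellers, supply shifts: Qs = 4(P − 2.5) + 253.
New equilibrium: buyers pay €14, sellers receive €11.5, Q = 299. (Wedge: Pb − Ps = 2.5.)
Revenue = t · Q = 2.5 · 299 = €747.5.

Tax revenue = €747.5 thousand.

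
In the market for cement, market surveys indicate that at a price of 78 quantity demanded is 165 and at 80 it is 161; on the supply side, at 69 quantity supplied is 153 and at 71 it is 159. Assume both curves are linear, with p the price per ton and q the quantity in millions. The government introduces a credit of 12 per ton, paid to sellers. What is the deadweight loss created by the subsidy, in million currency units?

Deadweight loss = 86.4 million.

Demand slope: (161 − 165)/(80 − 78) = -2, so qd = 321 − 2p.
Supply slope: (159 − 153)/(71 − 69) = 3, so qs = 3p − 54.
Before the subsidy: set 321 − 2p = 3p − 54 → p* = 75, q* = 171.
With a per-unit subsidy paid to sellers, each receives p + 12 per unit sold, so supply becomes qs = 3(p + 12) − 54.
Solving gives q = 185.4 with consumers paying 67.8 and sellers receiving 79.8 (the 12 wedge).
Quantity rises by |ΔQ| = |171 − 185.4| = 14.4.
DWL = ½ · t · |ΔQ| = ½ · 12 · 14.4 = 86.4.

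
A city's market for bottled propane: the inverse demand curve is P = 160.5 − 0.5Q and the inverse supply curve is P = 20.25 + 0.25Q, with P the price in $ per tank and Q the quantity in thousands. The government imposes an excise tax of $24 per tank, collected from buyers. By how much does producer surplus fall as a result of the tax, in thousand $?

Inverting to Q(P) form: Qd = 321 − 2P; Qs = 4P − 81.
Without the tax, 321 − 2P = 4P − 81 gives 6P = 402, so P* = $67 and Q* = 187.
With the tax collected from buyers, demand (in seller-price terms) shifts: Qd = 321 − 2(P + 24).
New equilibrium: buyers pay $83, producers receive $59, Q = 155. (Wedge: Pb − Ps = 24.)
ΔPS is the trapezoid between Q = 155 and Q = 187 of height $8: ½ · (187 + 155) · 8 = $1368.

Producer surplus falls by $1368 thousand.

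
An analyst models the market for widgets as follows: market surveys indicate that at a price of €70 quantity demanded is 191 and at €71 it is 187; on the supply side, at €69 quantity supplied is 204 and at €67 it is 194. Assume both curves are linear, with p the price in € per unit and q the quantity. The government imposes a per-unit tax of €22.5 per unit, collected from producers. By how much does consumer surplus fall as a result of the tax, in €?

Consumer surplus falls by €2175.

Demand slope: (187 − 191)/(71 − 70) = -4, so qd = 471 − 4p.
Supply slope: (194 − 204)/(67 − 69) = 5, so qs = 5p − 141.
Without the tax, 471 − 4p = 5p − 141 gives 9p = 612, so p* = €68 and q* = 199.
With the tax collected from producers, supply shifts: qs = 5(p − 22.5) − 141.
Solving gives q = 149 with consumers paying €80.5 and producers receiving €58 (the €22.5 wedge).
ΔCS is the trapezoid between Q = 149 and Q = 199 of height €12.5: ½ · (199 + 149) · 12.5 = €2175.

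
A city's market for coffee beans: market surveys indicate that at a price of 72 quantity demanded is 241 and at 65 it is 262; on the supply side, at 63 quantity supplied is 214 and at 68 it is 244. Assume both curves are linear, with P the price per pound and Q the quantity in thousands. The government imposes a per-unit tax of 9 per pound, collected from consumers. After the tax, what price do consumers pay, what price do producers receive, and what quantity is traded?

Consumers pay 75; producers receive 66; quantity = 232.

Demand slope: (262 − 241)/(65 − 72) = -3, so Qd = 457 − 3P.
Supply slope: (244 − 214)/(68 − 63) = 6, so Qs = 6P − 164.
Without the tax, 457 − 3P = 6P − 164 gives 9P = 621, so P* = 69 and Q* = 250.
With the tax collected from consumers, demand (in seller-price terms) shifts: Qd = 457 − 3(P + 9).
New equilibrium: consumers pay 75, producers receive 66, Q = 232. (Wedge: Pb − Ps = 9.)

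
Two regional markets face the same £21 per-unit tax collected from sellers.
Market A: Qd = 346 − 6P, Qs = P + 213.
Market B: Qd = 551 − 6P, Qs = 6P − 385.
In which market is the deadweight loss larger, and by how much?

Market B, by £472.5.

Market A: pre-tax P* = £19, Q* = 232; post-tax Q = 214; deadweight loss = £189.
Market B: pre-tax P* = £78, Q* = 83; post-tax Q = 20; deadweight loss = £661.5.
Difference: £189 vs £661.5 → market B is larger by £472.5.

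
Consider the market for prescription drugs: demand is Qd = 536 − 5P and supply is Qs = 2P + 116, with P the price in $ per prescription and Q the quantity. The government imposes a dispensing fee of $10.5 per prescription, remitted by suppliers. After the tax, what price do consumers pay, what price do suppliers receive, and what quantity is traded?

Consumers pay $63; suppliers receive $52.5; quantity = 221.

Without the tax, 536 − 5P = 2P + 116 gives 7P = 420, so P* = $60 and Q* = 236.
With the tax collected from suppliers, supply shifts: Qs = 2(P − 10.5) + 116.
Solving gives Q = 221 with consumers paying $63 and suppliers receiving $52.5 (the $10.5 wedge).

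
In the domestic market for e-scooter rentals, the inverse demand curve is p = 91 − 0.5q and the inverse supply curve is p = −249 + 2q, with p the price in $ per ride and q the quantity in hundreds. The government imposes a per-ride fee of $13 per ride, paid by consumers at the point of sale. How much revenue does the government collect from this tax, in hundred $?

Rewrite in direct form: qd = 182 − 2p and qs = 0.5p + 124.5.
Before the tax: set 182 − 2p = 0.5p + 124.5 → p* = $23, q* = 136.
With the tax collected from consumers, demand (in seller-price terms) shifts: qd = 182 − 2(p + 13).
Solving gives q = 130.8 with consumers paying $25.6 and suppliers receiving $12.6 (the $13 wedge).
Revenue = t · Q = 13 · 130.8 = $1700.4.

Tax revenue = $1700.4 hundred.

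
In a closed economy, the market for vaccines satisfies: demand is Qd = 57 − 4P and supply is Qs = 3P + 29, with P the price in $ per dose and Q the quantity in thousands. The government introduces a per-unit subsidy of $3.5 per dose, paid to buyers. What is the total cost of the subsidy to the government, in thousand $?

Government outlay = $164.5 thousand.

Before the subsidy: set 57 − 4P = 3P + 29 → P* = $4, Q* = 41.
With a per-unit subsidy paid to buyers, each effectively pays P − 3.5, so demand becomes Qd = 57 − 4(P − 3.5).
Solving gives Q = 47 with buyers paying $2.5 and suppliers receiving $6 (the $3.5 wedge).
Outlay = t · Q = 3.5 · 47 = $164.5.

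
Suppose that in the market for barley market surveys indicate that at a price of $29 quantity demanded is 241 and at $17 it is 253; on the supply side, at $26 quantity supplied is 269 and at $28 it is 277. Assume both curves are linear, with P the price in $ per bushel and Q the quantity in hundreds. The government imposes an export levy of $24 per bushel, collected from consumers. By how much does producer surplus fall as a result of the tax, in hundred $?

Producer surplus falls by $1149.12 hundred.

Demand slope: (253 − 241)/(17 − 29) = -1, so Qd = 270 − P.
Supply slope: (277 − 269)/(28 − 26) = 4, so Qs = 4P + 165.
Without the tax, 270 − P = 4P + 165 gives 5P = 105, so P* = $21 and Q* = 249.
With the tax collected from consumers, demand (in seller-price terms) shifts: Qd = 270 − (P + 24).
Solving gives Q = 229.8 with consumers paying $40.2 and producers receiving $16.2 (the $24 wedge).
ΔPS is the trapezoid between Q = 229.8 and Q = 249 of height $4.8: ½ · (249 + 229.8) · 4.8 = $1149.12.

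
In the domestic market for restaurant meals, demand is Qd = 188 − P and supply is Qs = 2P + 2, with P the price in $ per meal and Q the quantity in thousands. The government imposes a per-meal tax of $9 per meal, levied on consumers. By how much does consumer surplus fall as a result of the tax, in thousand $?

Before the tax: set 188 − P = 2P + 2 → P* = $62, Q* = 126.
With the tax collected from consumers, demand (in seller-price terms) shifts: Qd = 188 − (P + 9).
Solving gives Q = 120 with consumers paying $68 and suppliers receiving $59 (the $9 wedge).
ΔCS is the trapezoid between Q = 120 and Q = 126 of height $6: ½ · (126 + 120) · 6 = $738.

Consumer surplus falls by $738 thousand.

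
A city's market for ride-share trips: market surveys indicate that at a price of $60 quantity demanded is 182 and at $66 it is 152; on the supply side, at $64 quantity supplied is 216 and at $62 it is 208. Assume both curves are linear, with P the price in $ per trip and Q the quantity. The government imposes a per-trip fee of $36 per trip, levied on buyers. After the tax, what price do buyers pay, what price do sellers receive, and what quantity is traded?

Demand slope: (152 − 182)/(66 − 60) = -5, so Qd = 482 − 5P.
Supply slope: (208 − 216)/(62 − 64) = 4, so Qs = 4P − 40.
Without the tax, 482 − 5P = 4P − 40 gives 9P = 522, so P* = $58 and Q* = 192.
With the tax collected from buyers, demand (in seller-price terms) shifts: Qd = 482 − 5(P + 36).
New equilibrium: buyers pay $74, sellers receive $38, Q = 112. (Wedge: Pb − Ps = 36.)
The less price-elastic side of the market bears the larger share of a per-unit tax.

Buyers pay $74; sellers receive $38; quantity = 112.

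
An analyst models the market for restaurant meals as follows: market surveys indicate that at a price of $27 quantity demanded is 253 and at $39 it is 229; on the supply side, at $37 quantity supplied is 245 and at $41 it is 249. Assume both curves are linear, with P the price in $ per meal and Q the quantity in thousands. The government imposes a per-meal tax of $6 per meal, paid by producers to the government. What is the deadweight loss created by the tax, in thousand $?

Demand slope: (229 − 253)/(39 − 27) = -2, so Qd = 307 − 2P.
Supply slope: (249 − 245)/(41 − 37) = 1, so Qs = P + 208.
Without the tax, 307 − 2P = P + 208 gives 3P = 99, so P* = $33 and Q* = 241.
With the tax collected from producers, supply shifts: Qs = (P − 6) + 208.
New equilibrium: consumers pay $35, producers receive $29, Q = 237. (Wedge: Pb − Ps = 6.)
Quantity falls by |ΔQ| = |241 − 237| = 4.
DWL = ½ · t · |ΔQ| = ½ · 6 · 4 = $12.

Deadweight loss = $12 thousand.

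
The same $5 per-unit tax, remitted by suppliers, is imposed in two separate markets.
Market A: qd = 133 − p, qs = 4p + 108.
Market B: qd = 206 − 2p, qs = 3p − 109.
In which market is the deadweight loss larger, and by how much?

Market B, by $5.

Market A: pre-tax p* = $5, q* = 128; post-tax q = 124; deadweight loss = $10.
Market B: pre-tax p* = $63, q* = 80; post-tax q = 74; deadweight loss = $15.
Difference: $10 vs $15 → market B is larger by $5.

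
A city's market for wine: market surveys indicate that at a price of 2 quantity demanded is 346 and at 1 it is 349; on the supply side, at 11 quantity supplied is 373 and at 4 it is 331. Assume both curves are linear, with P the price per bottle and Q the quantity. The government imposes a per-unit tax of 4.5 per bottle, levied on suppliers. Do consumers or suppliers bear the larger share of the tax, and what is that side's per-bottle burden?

Demand slope: (349 − 346)/(1 − 2) = -3, so Qd = 352 − 3P.
Supply slope: (331 − 373)/(4 − 11) = 6, so Qs = 6P + 307.
Without the tax, 352 − 3P = 6P + 307 gives 9P = 45, so P* = 5 and Q* = 337.
With the tax collected from suppliers, supply shifts: Qs = 6(P − 4.5) + 307.
Solving gives Q = 328 with consumers paying 8 and suppliers receiving 3.5 (the 4.5 wedge).
Per-bottle burden: consumers 3, suppliers 1.5.
Consumers take the larger share because demand is less price-elastic here (demand slope 3 vs supply slope 6).

Consumers bear the larger share: 3 per bottle.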